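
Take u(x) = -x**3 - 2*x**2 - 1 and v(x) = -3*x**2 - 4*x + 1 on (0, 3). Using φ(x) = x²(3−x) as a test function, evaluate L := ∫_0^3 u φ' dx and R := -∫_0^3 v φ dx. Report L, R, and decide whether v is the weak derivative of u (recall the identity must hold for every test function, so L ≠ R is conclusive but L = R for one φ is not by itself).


LHS = 243/2, RHS = 459/4. No, v is not the weak derivative of u.

u(x) = -x**3 - 2*x**2 - 1, classical derivative u'(x) = -3*x**2 - 4*x.
φ(x) = x²(3−x), so φ'(x) = 3*x*(2 - x).
Note φ(0) = φ(3) = 0, so the boundary term u·φ vanishes.
LHS = ∫_0^3 u(x) φ'(x) dx = ∫_0^3 (3*x^5 - 12*x^3 + 3*x^2 - 6*x) dx. Term by term:
  ∫_0^3 3*x^5 dx = 729/2;  ∫_0^3 -12*x^3 dx = -243;  ∫_0^3 3*x^2 dx = 27;
  ∫_0^3 -6*x dx = -27.
Sum: 729/2 − 243 + 27 − 27 = 243/2.
So LHS = 243/2.
∫_0^3 v(x) φ(x) dx = ∫_0^3 (3*x^5 - 5*x^4 - 13*x^3 + 3*x^2) dx. Term by term:
  ∫_0^3 3*x^5 dx = 729/2;  ∫_0^3 -5*x^4 dx = -243;  ∫_0^3 -13*x^3 dx = -1053/4;
  ∫_0^3 3*x^2 dx = 27.
Sum: 729/2 − 243 − 1053/4 + 27 = -459/4.
So RHS = -∫_0^3 v(x) φ(x) dx = 459/4.
LHS − RHS = 27/4 ≠ 0, so the identity fails.
(For a valid weak derivative the identity must hold for EVERY test function, in particular this one. The failure shows v is NOT the weak derivative of u.)
Correct weak derivative would be u'(x) = -3*x**2 - 4*x.


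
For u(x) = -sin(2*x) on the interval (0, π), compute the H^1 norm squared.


||u||_{H^1(0,π)}^2 = 5*π/2

u'(x) = -2*cos(2*x).
Expand u² and (u')² and integrate term by term on (0, π), using: for integers n ≥ 1, ∫_0^π sin²(nx) dx = ∫_0^π cos²(nx) dx = π/2; for n ≠ n', ∫_0^π sin(nx)sin(n'x) dx = ∫_0^π cos(nx)cos(n'x) dx = 0; and by product-to-sum, ∫_0^π sin(nx)cos(n'x) dx = ½∫_0^π [sin((n+n')x) + sin((n−n')x)] dx, which is 0 when n+n' is even and 2n/(n²−n'²) when n+n' is odd (it need not vanish on (0, π)).
  u² squared terms: (-1)²·∫sin(2x)² dx = 1·π/2 = π/2.
  So ∫_0^π u² dx = π/2.
  (u')² squared terms: (-2)²·∫cos(2x)² dx = 4·π/2 = 2*π.
  So ∫_0^π (u')² dx = 2*π.
||u||_{H^1}^2 = (π/2) + (2*π) = 5*π/2.


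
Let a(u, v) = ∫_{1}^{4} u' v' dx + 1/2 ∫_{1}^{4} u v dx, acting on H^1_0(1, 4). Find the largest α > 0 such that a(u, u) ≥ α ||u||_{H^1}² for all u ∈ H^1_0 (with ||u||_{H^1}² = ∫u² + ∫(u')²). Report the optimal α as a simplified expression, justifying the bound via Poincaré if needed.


α = (9/2 + π^2)/(9 + π^2)

Coercivity of a(·,·) on H^1_0(1, 4) means a(u, u) ≥ α ||u||_{H^1}² for every u ∈ H^1_0.
The interval has length L = 3, and Poincaré/coercivity depend only on L. Here a(u, u) = ∫(u')² + (1/2)·∫u².
Here 0 < c = 1/2 < 1. The condition a(u,u) ≥ α||u||_{H^1}² reads (1−α)∫(u')² ≥ (α−c)∫u². Any admissible α is ≤ 1 (rapidly oscillating u have ∫u²/∫(u')² → 0), and α = 1 would force 0 ≥ (1−c)∫u², impossible since c < 1; so 1−α > 0. By the sharp Poincaré inequality on H^1_0 of an interval of length L, ∫(u')² ≥ (π/L)²∫u² with equality for the first sine mode sin(π(x−x₀)/L) (x₀ the left endpoint), so the inequality holds for all u iff (1−α)(π/L)² ≥ α − c, i.e. α ≤ ((π/L)² + c)/((π/L)² + 1) = (1 + c(L/π)²)/(1 + (L/π)²). With (π/L)² = π^2/9 and c = 1/2, the largest admissible constant is α = ((π/L)² + c)/((π/L)² + 1).
Simplifying, α = (9/2 + π^2)/(9 + π^2).


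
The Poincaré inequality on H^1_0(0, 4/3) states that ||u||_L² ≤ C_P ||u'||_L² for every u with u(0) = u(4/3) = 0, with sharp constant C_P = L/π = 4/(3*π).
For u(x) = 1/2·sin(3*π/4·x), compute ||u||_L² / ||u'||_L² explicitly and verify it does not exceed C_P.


||u||_L² / ||u'||_L² = 4/(3*π) = C_P.

u(x) = 1/2·sin(3*π/4·x), so u'(x) = 3*π*cos(3*π*x/4)/8.
Writing u(x) = A·sin(kπx/L) with A = 1/2 and k = 1, use ∫_0^L sin²(kπx/L) dx = L/2 and ∫_0^L cos²(kπx/L) dx = L/2.
u² = 1/4·sin²(3*π/4·x) and (u')² = 9*π^2/64·cos²(3*π/4·x), and each of sin², cos² integrates to L/2 = 2/3 over (0, 4/3).
∫_0^4/3 u² dx = 1/6, so ||u||_L² = sqrt(6)/6.
∫_0^4/3 (u')² dx = 3*π^2/32, so ||u'||_L² = sqrt(6)*π/8.
Ratio ||u||_L² / ||u'||_L² = 4/(3*π).
Sharp Poincaré constant on H^1_0(0, 4/3) is C_P = L/π = 4/(3*π), achieved by sin(3*π/4·x).
This is the k = 1 eigenfunction (up to amplitude), so the ratio equals the sharp Poincaré constant exactly.


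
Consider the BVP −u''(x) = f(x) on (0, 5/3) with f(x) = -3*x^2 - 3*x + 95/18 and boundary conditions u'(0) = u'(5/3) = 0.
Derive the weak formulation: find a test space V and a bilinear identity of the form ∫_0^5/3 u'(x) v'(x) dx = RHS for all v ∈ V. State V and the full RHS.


V = H^1(0, 5/3) (no boundary constraint on v; u is determined up to an additive constant); weak form: ∫_0^5/3 u'v' dx = ∫_0^5/3 (-3*x^2 - 3*x + 95/18) v dx for all v ∈ V.

Multiply both sides by a test function v and integrate from 0 to 5/3:
  ∫_0^5/3 −u''(x) v(x) dx = ∫_0^5/3 f(x) v(x) dx.
Integrate the LHS by parts once:
  ∫_0^5/3 −u'' v dx = −[u'(x) v(x)]_0^5/3 + ∫_0^5/3 u'(x) v'(x) dx.
Thus ∫_0^5/3 u'(x) v'(x) dx = ∫_0^5/3 f(x) v(x) dx + [u'(x) v(x)]_0^5/3.
Choose V so that boundary terms are either known or forced to vanish.
u has homogeneous Neumann: u'(0) = u'(5/3) = 0. So [u' v]_0^5/3 = 0·v(5/3) − 0·v(0) = 0 for any v; take V = H^1(0, 5/3).
Weak formulation: find u (satisfying any essential BC) such that ∫_0^5/3 u'(x) v'(x) dx = ∫_0^5/3 f v dx for all v ∈ V (homogeneous Neumann, so boundary terms vanish).
Substituting f(x) = -3*x^2 - 3*x + 95/18, the right-hand side is ∫_0^5/3 (-3*x^2 - 3*x + 95/18) v dx.
Compatibility check (pure Neumann): taking v ≡ 1 ∈ V gives 0 = ∫_0^5/3 f dx + (0) − (0), i.e. ∫_0^5/3 f dx must equal u'(0) − u'(5/3) = 0. Indeed ∫_0^5/3 (-3*x^2 - 3*x + 95/18) dx = 0, so the data are compatible. The solution is then unique only up to an additive constant (fix it e.g. by requiring ∫_0^5/3 u dx = 0).


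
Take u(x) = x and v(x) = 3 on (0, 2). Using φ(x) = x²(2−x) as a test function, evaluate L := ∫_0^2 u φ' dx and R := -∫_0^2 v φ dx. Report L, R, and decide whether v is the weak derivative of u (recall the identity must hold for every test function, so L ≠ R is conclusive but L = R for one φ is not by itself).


LHS = -4/3, RHS = -4. No, v is not the weak derivative of u.

u(x) = x, classical derivative u'(x) = 1.
φ(x) = x²(2−x), so φ'(x) = x*(4 - 3*x).
Note φ(0) = φ(2) = 0, so the boundary term u·φ vanishes.
LHS = ∫_0^2 u(x) φ'(x) dx = ∫_0^2 (-3*x^3 + 4*x^2) dx. Term by term:
  ∫_0^2 -3*x^3 dx = -12;  ∫_0^2 4*x^2 dx = 32/3.
Sum: -12 + 32/3 = -4/3.
So LHS = -4/3.
∫_0^2 v(x) φ(x) dx = ∫_0^2 (-3*x^3 + 6*x^2) dx. Term by term:
  ∫_0^2 -3*x^3 dx = -12;  ∫_0^2 6*x^2 dx = 16.
Sum: -12 + 16 = 4.
So RHS = -∫_0^2 v(x) φ(x) dx = -4.
LHS − RHS = 8/3 ≠ 0, so the identity fails.
(For a valid weak derivative the identity must hold for EVERY test function, in particular this one. The failure shows v is NOT the weak derivative of u.)
Correct weak derivative would be u'(x) = 1.


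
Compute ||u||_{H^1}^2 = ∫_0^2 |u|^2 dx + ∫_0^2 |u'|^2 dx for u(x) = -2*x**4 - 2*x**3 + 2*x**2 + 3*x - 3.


||u||_{H^1}^2 = 609976/315

The H^1 norm (squared) on an interval (0, L) is
  ||u||_{H^1}^2 = ∫_0^L u(x)^2 dx + ∫_0^L u'(x)^2 dx.
Compute u'(x) = -8*x**3 - 6*x**2 + 4*x + 3.
Then u(x)^2 = 4*x**8 + 8*x**7 - 4*x**6 - 20*x**5 + 4*x**4 + 24*x**3 - 3*x**2 - 18*x + 9 and u'(x)^2 = 64*x**6 + 96*x**5 - 28*x**4 - 96*x**3 - 20*x**2 + 24*x + 9.
Integrate each monomial from 0 to 2 using ∫_0^2 c·x^n dx = c·2^(n+1)/(n+1):
  ∫_0^2 u(x)^2 dx = ∫_0^2 (4*x^8 + 8*x^7 - 4*x^6 - 20*x^5 + 4*x^4 + 24*x^3 - 3*x^2 - 18*x + 9) dx. Term by term:
    ∫_0^2 4*x^8 dx = 2048/9;  ∫_0^2 8*x^7 dx = 256;  ∫_0^2 -4*x^6 dx = -512/7;
    ∫_0^2 -20*x^5 dx = -640/3;  ∫_0^2 4*x^4 dx = 128/5;  ∫_0^2 24*x^3 dx = 96;
    ∫_0^2 -3*x^2 dx = -8;  ∫_0^2 -18*x dx = -36;  ∫_0^2 9 dx = 18.
  Sum: 2048/9 + 256 − 512/7 − 640/3 + 128/5 + 96 − 8 − 36 + 18 = 92194/315.
  ∫_0^2 u'(x)^2 dx = ∫_0^2 (64*x^6 + 96*x^5 - 28*x^4 - 96*x^3 - 20*x^2 + 24*x + 9) dx. Term by term:
    ∫_0^2 64*x^6 dx = 8192/7;  ∫_0^2 96*x^5 dx = 1024;  ∫_0^2 -28*x^4 dx = -896/5;
    ∫_0^2 -96*x^3 dx = -384;  ∫_0^2 -20*x^2 dx = -160/3;  ∫_0^2 24*x dx = 48;
    ∫_0^2 9 dx = 18.
  Sum: 8192/7 + 1024 − 896/5 − 384 − 160/3 + 48 + 18 = 172594/105.
Adding: ||u||_{H^1}^2 = 92194/315 + 172594/105 = 609976/315.


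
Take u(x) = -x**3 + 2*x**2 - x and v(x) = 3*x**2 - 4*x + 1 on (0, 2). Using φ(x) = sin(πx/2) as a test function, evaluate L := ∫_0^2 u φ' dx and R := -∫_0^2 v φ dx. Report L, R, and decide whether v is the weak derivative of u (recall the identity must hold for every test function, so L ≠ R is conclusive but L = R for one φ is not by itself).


LHS = -96/π^3 + 12/π, RHS = -12/π + 96/π^3. No, v is not the weak derivative of u.

u(x) = -x**3 + 2*x**2 - x, classical derivative u'(x) = -3*x**2 + 4*x - 1.
φ(x) = sin(πx/2), so φ'(x) = π*cos(π*x/2)/2.
Note φ(0) = φ(2) = 0, so the boundary term u·φ vanishes.
LHS = ∫_0^2 u(x) φ'(x) dx = ∫_0^2 (-π*x^3*cos(π*x/2)/2 + π*x^2*cos(π*x/2) - π*x*cos(π*x/2)/2) dx. Term by term:
  ∫_0^2 π*x^2*cos(π*x/2) dx = -16/π;  ∫_0^2 -π*x*cos(π*x/2)/2 dx = 4/π;  ∫_0^2 -π*x^3*cos(π*x/2)/2 dx = -96/π^3 + 24/π.
Sum: -16/π + 4/π + -96/π^3 + 24/π = -96/π^3 + 12/π.
So LHS = -96/π^3 + 12/π.
∫_0^2 v(x) φ(x) dx = ∫_0^2 (3*x^2*sin(π*x/2) - 4*x*sin(π*x/2) + sin(π*x/2)) dx. Term by term:
  ∫_0^2 -4*x*sin(π*x/2) dx = -16/π;  ∫_0^2 3*x^2*sin(π*x/2) dx = -96/π^3 + 24/π;  ∫_0^2 sin(π*x/2) dx = 4/π.
Sum: -16/π + -96/π^3 + 24/π + 4/π = -96/π^3 + 12/π.
So RHS = -∫_0^2 v(x) φ(x) dx = -12/π + 96/π^3.
LHS − RHS = -192/π^3 + 24/π ≠ 0, so the identity fails.
(For a valid weak derivative the identity must hold for EVERY test function, in particular this one. The failure shows v is NOT the weak derivative of u.)
Correct weak derivative would be u'(x) = -3*x**2 + 4*x - 1.


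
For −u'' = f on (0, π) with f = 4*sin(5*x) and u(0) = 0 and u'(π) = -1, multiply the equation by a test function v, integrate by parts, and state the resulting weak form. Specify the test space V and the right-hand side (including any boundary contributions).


V = {v ∈ H^1(0, π) : v(0) = 0} (test functions vanish at x = 0 where u is specified); weak form: ∫_0^π u'v' dx = ∫_0^π (4*sin(5*x)) v dx − v(π) for all v ∈ V.

Multiply both sides by a test function v and integrate from 0 to π:
  ∫_0^π −u''(x) v(x) dx = ∫_0^π f(x) v(x) dx.
Integrate the LHS by parts once:
  ∫_0^π −u'' v dx = −[u'(x) v(x)]_0^π + ∫_0^π u'(x) v'(x) dx.
Thus ∫_0^π u'(x) v'(x) dx = ∫_0^π f(x) v(x) dx + [u'(x) v(x)]_0^π.
Choose V so that boundary terms are either known or forced to vanish.
Mixed BC: u(0) = 0 (Dirichlet) and u'(π) = -1 (Neumann). Define V = {v ∈ H^1(0, π) : v(0) = 0}. Then [u' v]_0^π = u'(π)·v(π) − u'(0)·0 = − v(π).
Weak formulation: find u (satisfying any essential BC) such that ∫_0^π u'(x) v'(x) dx = ∫_0^π f v dx − v(π) for all v ∈ V (Dirichlet at 0 absorbed into V; Neumann datum at x = π contributes the boundary term).
Substituting f(x) = 4*sin(5*x), the right-hand side is ∫_0^π (4*sin(5*x)) v dx − v(π).


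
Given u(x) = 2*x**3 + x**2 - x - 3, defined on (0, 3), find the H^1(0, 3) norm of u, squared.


||u||_{H^1}^2 = 242481/70

The H^1 norm (squared) on an interval (0, L) is
  ||u||_{H^1}^2 = ∫_0^L u(x)^2 dx + ∫_0^L u'(x)^2 dx.
Compute u'(x) = 6*x**2 + 2*x - 1.
Then u(x)^2 = 4*x**6 + 4*x**5 - 3*x**4 - 14*x**3 - 5*x**2 + 6*x + 9 and u'(x)^2 = 36*x**4 + 24*x**3 - 8*x**2 - 4*x + 1.
Integrate each monomial from 0 to 3 using ∫_0^3 c·x^n dx = c·3^(n+1)/(n+1):
  ∫_0^3 u(x)^2 dx = ∫_0^3 (4*x^6 + 4*x^5 - 3*x^4 - 14*x^3 - 5*x^2 + 6*x + 9) dx. Term by term:
    ∫_0^3 4*x^6 dx = 8748/7;  ∫_0^3 4*x^5 dx = 486;  ∫_0^3 -3*x^4 dx = -729/5;
    ∫_0^3 -14*x^3 dx = -567/2;  ∫_0^3 -5*x^2 dx = -45;  ∫_0^3 6*x dx = 27;
    ∫_0^3 9 dx = 27.
  Sum: 8748/7 + 486 − 729/5 − 567/2 − 45 + 27 + 27 = 92079/70.
  ∫_0^3 u'(x)^2 dx = ∫_0^3 (36*x^4 + 24*x^3 - 8*x^2 - 4*x + 1) dx. Term by term:
    ∫_0^3 36*x^4 dx = 8748/5;  ∫_0^3 24*x^3 dx = 486;  ∫_0^3 -8*x^2 dx = -72;
    ∫_0^3 -4*x dx = -18;  ∫_0^3 1 dx = 3.
  Sum: 8748/5 + 486 − 72 − 18 + 3 = 10743/5.
Adding: ||u||_{H^1}^2 = 92079/70 + 10743/5 = 242481/70.


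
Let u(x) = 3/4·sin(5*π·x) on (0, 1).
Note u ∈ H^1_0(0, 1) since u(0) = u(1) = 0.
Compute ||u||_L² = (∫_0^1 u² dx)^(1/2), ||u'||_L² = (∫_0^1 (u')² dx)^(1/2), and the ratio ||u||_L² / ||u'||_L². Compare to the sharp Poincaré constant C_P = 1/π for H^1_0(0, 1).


||u||_L² / ||u'||_L² = 1/(5*π) < C_P = 1/π.

u(x) = 3/4·sin(5*π·x), so u'(x) = 15*π*cos(5*π*x)/4.
Writing u(x) = A·sin(kπx/L) with A = 3/4 and k = 5, use ∫_0^L sin²(kπx/L) dx = L/2 and ∫_0^L cos²(kπx/L) dx = L/2.
u² = 9/16·sin²(5*π·x) and (u')² = 225*π^2/16·cos²(5*π·x), and each of sin², cos² integrates to L/2 = 1/2 over (0, 1).
∫_0^1 u² dx = 9/32, so ||u||_L² = 3*sqrt(2)/8.
∫_0^1 (u')² dx = 225*π^2/32, so ||u'||_L² = 15*sqrt(2)*π/8.
Ratio ||u||_L² / ||u'||_L² = 1/(5*π).
Sharp Poincaré constant on H^1_0(0, 1) is C_P = L/π = 1/π, achieved by sin(π·x).
This is the k = 5 harmonic; the ratio L/(kπ) is strictly less than C_P = L/π, consistent with the sharp inequality ||u||_L² ≤ C_P ||u'||_L².


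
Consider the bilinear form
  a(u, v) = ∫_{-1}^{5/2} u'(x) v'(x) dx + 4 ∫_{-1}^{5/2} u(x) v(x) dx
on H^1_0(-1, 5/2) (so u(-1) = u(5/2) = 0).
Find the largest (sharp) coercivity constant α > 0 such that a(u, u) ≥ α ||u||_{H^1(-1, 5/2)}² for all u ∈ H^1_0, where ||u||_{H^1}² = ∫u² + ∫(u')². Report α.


α = 1

Coercivity of a(·,·) on H^1_0(-1, 5/2) means a(u, u) ≥ α ||u||_{H^1}² for every u ∈ H^1_0.
The interval has length L = 7/2, and Poincaré/coercivity depend only on L. Here a(u, u) = ∫(u')² + (4)·∫u².
Here c = 4 ≥ 1, so a(u,u) = ∫(u')² + c∫u² ≥ ∫(u')² + ∫u² = ||u||_{H^1}², i.e. α = 1 works. No larger α is possible: a(u,u) ≥ α||u||_{H^1}² means (1−α)∫(u')² ≥ (α−c)∫u², and for the modes u_n = sin(nπ(x−x₀)/L) (x₀ the left endpoint) one has ∫u_n²/∫(u_n')² = (L/(nπ))² → 0, so a(u_n,u_n)/||u_n||_{H^1}² → 1. Hence the optimal constant is α = 1.
Therefore α = 1.


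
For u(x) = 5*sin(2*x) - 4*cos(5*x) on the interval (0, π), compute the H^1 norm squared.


||u||_{H^1(0,π)}^2 = 4160/21 + 541*π/2

u'(x) = 20*sin(5*x) + 10*cos(2*x).
Expand u² and (u')² and integrate term by term on (0, π), using: for integers n ≥ 1, ∫_0^π sin²(nx) dx = ∫_0^π cos²(nx) dx = π/2; for n ≠ n', ∫_0^π sin(nx)sin(n'x) dx = ∫_0^π cos(nx)cos(n'x) dx = 0; and by product-to-sum, ∫_0^π sin(nx)cos(n'x) dx = ½∫_0^π [sin((n+n')x) + sin((n−n')x)] dx, which is 0 when n+n' is even and 2n/(n²−n'²) when n+n' is odd (it need not vanish on (0, π)).
  u² squared terms: (-4)²·∫cos(5x)² dx = 16·π/2 = 8*π;  (5)²·∫sin(2x)² dx = 25·π/2 = 25*π/2.
  u² cross terms: 2·(-4)·(5)·∫cos(5x)·sin(2x) dx = -40·(-4/21) = 160/21.
  So ∫_0^π u² dx = 8*π + 25*π/2 + 160/21 = 160/21 + 41*π/2.
  (u')² squared terms: (10)²·∫cos(2x)² dx = 100·π/2 = 50*π;  (20)²·∫sin(5x)² dx = 400·π/2 = 200*π.
  (u')² cross terms: 2·(10)·(20)·∫cos(2x)·sin(5x) dx = 400·(10/21) = 4000/21.
  So ∫_0^π (u')² dx = 50*π + 200*π + 4000/21 = 4000/21 + 250*π.
||u||_{H^1}^2 = (160/21 + 41*π/2) + (4000/21 + 250*π) = 4160/21 + 541*π/2.


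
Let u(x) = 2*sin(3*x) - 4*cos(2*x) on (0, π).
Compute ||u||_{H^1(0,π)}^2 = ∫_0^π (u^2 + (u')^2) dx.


||u||_{H^1(0,π)}^2 = -96 + 60*π

u'(x) = 8*sin(2*x) + 6*cos(3*x).
Expand u² and (u')² and integrate term by term on (0, π), using: for integers n ≥ 1, ∫_0^π sin²(nx) dx = ∫_0^π cos²(nx) dx = π/2; for n ≠ n', ∫_0^π sin(nx)sin(n'x) dx = ∫_0^π cos(nx)cos(n'x) dx = 0; and by product-to-sum, ∫_0^π sin(nx)cos(n'x) dx = ½∫_0^π [sin((n+n')x) + sin((n−n')x)] dx, which is 0 when n+n' is even and 2n/(n²−n'²) when n+n' is odd (it need not vanish on (0, π)).
  u² squared terms: (-4)²·∫cos(2x)² dx = 16·π/2 = 8*π;  (2)²·∫sin(3x)² dx = 4·π/2 = 2*π.
  u² cross terms: 2·(-4)·(2)·∫cos(2x)·sin(3x) dx = -16·(6/5) = -96/5.
  So ∫_0^π u² dx = 8*π + 2*π − 96/5 = -96/5 + 10*π.
  (u')² squared terms: (6)²·∫cos(3x)² dx = 36·π/2 = 18*π;  (8)²·∫sin(2x)² dx = 64·π/2 = 32*π.
  (u')² cross terms: 2·(6)·(8)·∫cos(3x)·sin(2x) dx = 96·(-4/5) = -384/5.
  So ∫_0^π (u')² dx = 18*π + 32*π − 384/5 = -384/5 + 50*π.
||u||_{H^1}^2 = (-96/5 + 10*π) + (-384/5 + 50*π) = -96 + 60*π.


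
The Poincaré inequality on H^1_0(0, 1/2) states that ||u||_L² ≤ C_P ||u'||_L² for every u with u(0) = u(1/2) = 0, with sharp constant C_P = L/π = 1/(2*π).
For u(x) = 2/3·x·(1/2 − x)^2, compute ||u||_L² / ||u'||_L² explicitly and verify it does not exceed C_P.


||u||_L² / ||u'||_L² = sqrt(14)/28 < C_P = 1/(2*π).

u(x) = 2/3·x·(1/2 − x)^2, so u'(x) = (2*x - 1)*(6*x - 1)/6.
u(x) = 2/3·x·(1/2 − x)^2 vanishes at x = 0 and x = 1/2, so u ∈ H^1_0(0, 1/2). Differentiate via the product rule and integrate the resulting polynomials term by term.
  ∫_0^1/2 u² dx = ∫_0^1/2 (4*x^6/9 - 8*x^5/9 + 2*x^4/3 - 2*x^3/9 + x^2/36) dx. Term by term:
    ∫_0^1/2 4*x^6/9 dx = 1/2016;  ∫_0^1/2 -8*x^5/9 dx = -1/432;  ∫_0^1/2 2*x^4/3 dx = 1/240;
    ∫_0^1/2 -2*x^3/9 dx = -1/288;  ∫_0^1/2 x^2/36 dx = 1/864.
  Sum: 1/2016 − 1/432 + 1/240 − 1/288 + 1/864 = 1/30240.
  ∫_0^1/2 (u')² dx = ∫_0^1/2 (4*x^4 - 16*x^3/3 + 22*x^2/9 - 4*x/9 + 1/36) dx. Term by term:
    ∫_0^1/2 4*x^4 dx = 1/40;  ∫_0^1/2 -16*x^3/3 dx = -1/12;  ∫_0^1/2 22*x^2/9 dx = 11/108;
    ∫_0^1/2 -4*x/9 dx = -1/18;  ∫_0^1/2 1/36 dx = 1/72.
  Sum: 1/40 − 1/12 + 11/108 − 1/18 + 1/72 = 1/540.
∫_0^1/2 u² dx = 1/30240, so ||u||_L² = sqrt(210)/2520.
∫_0^1/2 (u')² dx = 1/540, so ||u'||_L² = sqrt(15)/90.
Ratio ||u||_L² / ||u'||_L² = sqrt(14)/28.
Sharp Poincaré constant on H^1_0(0, 1/2) is C_P = L/π = 1/(2*π), achieved by sin(2*π·x).
A polynomial bump cannot attain the sharp Poincaré constant (only the first sine eigenfunction does), so the ratio is strictly less than C_P, consistent with ||u||_L² ≤ C_P ||u'||_L².


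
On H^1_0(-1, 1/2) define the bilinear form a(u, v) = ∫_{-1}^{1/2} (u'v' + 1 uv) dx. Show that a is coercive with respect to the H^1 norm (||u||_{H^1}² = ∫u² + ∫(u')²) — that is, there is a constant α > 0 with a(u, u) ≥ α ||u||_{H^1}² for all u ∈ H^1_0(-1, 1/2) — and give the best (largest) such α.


α = 1

Coercivity of a(·,·) on H^1_0(-1, 1/2) means a(u, u) ≥ α ||u||_{H^1}² for every u ∈ H^1_0.
The interval has length L = 3/2, and Poincaré/coercivity depend only on L. Here a(u, u) = ∫(u')² + (1)·∫u².
Here c = 1 ≥ 1, so a(u,u) = ∫(u')² + c∫u² ≥ ∫(u')² + ∫u² = ||u||_{H^1}², i.e. α = 1 works. No larger α is possible: a(u,u) ≥ α||u||_{H^1}² means (1−α)∫(u')² ≥ (α−c)∫u², and for the modes u_n = sin(nπ(x−x₀)/L) (x₀ the left endpoint) one has ∫u_n²/∫(u_n')² = (L/(nπ))² → 0, so a(u_n,u_n)/||u_n||_{H^1}² → 1. Hence the optimal constant is α = 1.
Therefore α = 1.


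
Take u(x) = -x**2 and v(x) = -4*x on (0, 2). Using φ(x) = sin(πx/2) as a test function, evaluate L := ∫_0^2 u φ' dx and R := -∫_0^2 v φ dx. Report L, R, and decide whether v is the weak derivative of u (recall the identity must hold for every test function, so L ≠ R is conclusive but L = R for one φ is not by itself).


LHS = 8/π, RHS = 16/π. No, v is not the weak derivative of u.

u(x) = -x**2, classical derivative u'(x) = -2*x.
φ(x) = sin(πx/2), so φ'(x) = π*cos(π*x/2)/2.
Note φ(0) = φ(2) = 0, so the boundary term u·φ vanishes.
LHS = ∫_0^2 u(x) φ'(x) dx = ∫_0^2 (-π*x^2*cos(π*x/2)/2) dx. Term by term:
  ∫_0^2 -π*x^2*cos(π*x/2)/2 dx = 8/π.
So LHS = 8/π.
∫_0^2 v(x) φ(x) dx = ∫_0^2 (-4*x*sin(π*x/2)) dx. Term by term:
  ∫_0^2 -4*x*sin(π*x/2) dx = -16/π.
So RHS = -∫_0^2 v(x) φ(x) dx = 16/π.
LHS − RHS = -8/π ≠ 0, so the identity fails.
(For a valid weak derivative the identity must hold for EVERY test function, in particular this one. The failure shows v is NOT the weak derivative of u.)
Correct weak derivative would be u'(x) = -2*x.


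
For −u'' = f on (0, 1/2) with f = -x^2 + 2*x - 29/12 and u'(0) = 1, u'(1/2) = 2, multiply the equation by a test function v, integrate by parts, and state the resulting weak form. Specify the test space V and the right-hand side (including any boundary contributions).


V = H^1(0, 1/2) (v unrestricted at boundary; u is determined up to an additive constant); weak form: ∫_0^1/2 u'v' dx = ∫_0^1/2 (-x^2 + 2*x - 29/12) v dx + 2·v(1/2) − v(0) for all v ∈ V.

Multiply both sides by a test function v and integrate from 0 to 1/2:
  ∫_0^1/2 −u''(x) v(x) dx = ∫_0^1/2 f(x) v(x) dx.
Integrate the LHS by parts once:
  ∫_0^1/2 −u'' v dx = −[u'(x) v(x)]_0^1/2 + ∫_0^1/2 u'(x) v'(x) dx.
Thus ∫_0^1/2 u'(x) v'(x) dx = ∫_0^1/2 f(x) v(x) dx + [u'(x) v(x)]_0^1/2.
Choose V so that boundary terms are either known or forced to vanish.
u has inhomogeneous Neumann u'(0) = 1, u'(1/2) = 2. [u' v]_0^1/2 = (2)·v(1/2) − (1)·v(0) = 2·v(1/2) − v(0). Take V = H^1(0, 1/2); boundary term becomes part of RHS.
Weak formulation: find u (satisfying any essential BC) such that ∫_0^1/2 u'(x) v'(x) dx = ∫_0^1/2 f v dx + 2·v(1/2) − v(0) for all v ∈ V (Neumann data are natural BCs: they enter the RHS as boundary terms).
Substituting f(x) = -x^2 + 2*x - 29/12, the right-hand side is ∫_0^1/2 (-x^2 + 2*x - 29/12) v dx + 2·v(1/2) − v(0).
Compatibility check (pure Neumann): taking v ≡ 1 ∈ V gives 0 = ∫_0^1/2 f dx + (2) − (1), i.e. ∫_0^1/2 f dx must equal u'(0) − u'(1/2) = -1. Indeed ∫_0^1/2 (-x^2 + 2*x - 29/12) dx = -1, so the data are compatible. The solution is then unique only up to an additive constant (fix it e.g. by requiring ∫_0^1/2 u dx = 0).


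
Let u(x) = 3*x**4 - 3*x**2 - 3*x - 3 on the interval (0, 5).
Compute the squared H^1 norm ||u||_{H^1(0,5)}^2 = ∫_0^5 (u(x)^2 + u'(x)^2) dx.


||u||_{H^1}^2 = 6423655/2

The H^1 norm (squared) on an interval (0, L) is
  ||u||_{H^1}^2 = ∫_0^L u(x)^2 dx + ∫_0^L u'(x)^2 dx.
Compute u'(x) = 12*x**3 - 6*x - 3.
Then u(x)^2 = 9*x**8 - 18*x**6 - 18*x**5 - 9*x**4 + 18*x**3 + 27*x**2 + 18*x + 9 and u'(x)^2 = 144*x**6 - 144*x**4 - 72*x**3 + 36*x**2 + 36*x + 9.
Integrate each monomial from 0 to 5 using ∫_0^5 c·x^n dx = c·5^(n+1)/(n+1):
  ∫_0^5 u(x)^2 dx = ∫_0^5 (9*x^8 - 18*x^6 - 18*x^5 - 9*x^4 + 18*x^3 + 27*x^2 + 18*x + 9) dx. Term by term:
    ∫_0^5 9*x^8 dx = 1953125;  ∫_0^5 -18*x^6 dx = -1406250/7;  ∫_0^5 -18*x^5 dx = -46875;
    ∫_0^5 -9*x^4 dx = -5625;  ∫_0^5 18*x^3 dx = 5625/2;  ∫_0^5 27*x^2 dx = 1125;
    ∫_0^5 18*x dx = 225;  ∫_0^5 9 dx = 45.
  Sum: 1953125 − 1406250/7 − 46875 − 5625 + 5625/2 + 1125 + 225 + 45 = 23855155/14.
  ∫_0^5 u'(x)^2 dx = ∫_0^5 (144*x^6 - 144*x^4 - 72*x^3 + 36*x^2 + 36*x + 9) dx. Term by term:
    ∫_0^5 144*x^6 dx = 11250000/7;  ∫_0^5 -144*x^4 dx = -90000;  ∫_0^5 -72*x^3 dx = -11250;
    ∫_0^5 36*x^2 dx = 1500;  ∫_0^5 36*x dx = 450;  ∫_0^5 9 dx = 45.
  Sum: 11250000/7 − 90000 − 11250 + 1500 + 450 + 45 = 10555215/7.
Adding: ||u||_{H^1}^2 = 23855155/14 + 10555215/7 = 6423655/2.


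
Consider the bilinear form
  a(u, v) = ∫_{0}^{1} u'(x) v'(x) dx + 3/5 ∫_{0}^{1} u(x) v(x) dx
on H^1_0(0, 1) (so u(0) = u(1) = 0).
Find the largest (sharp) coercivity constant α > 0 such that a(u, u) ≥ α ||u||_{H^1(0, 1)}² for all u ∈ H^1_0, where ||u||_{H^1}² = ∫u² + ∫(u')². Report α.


α = (3/5 + π^2)/(1 + π^2)

Coercivity of a(·,·) on H^1_0(0, 1) means a(u, u) ≥ α ||u||_{H^1}² for every u ∈ H^1_0.
The interval has length L = 1, and Poincaré/coercivity depend only on L. Here a(u, u) = ∫(u')² + (3/5)·∫u².
Here 0 < c = 3/5 < 1. The condition a(u,u) ≥ α||u||_{H^1}² reads (1−α)∫(u')² ≥ (α−c)∫u². Any admissible α is ≤ 1 (rapidly oscillating u have ∫u²/∫(u')² → 0), and α = 1 would force 0 ≥ (1−c)∫u², impossible since c < 1; so 1−α > 0. By the sharp Poincaré inequality on H^1_0 of an interval of length L, ∫(u')² ≥ (π/L)²∫u² with equality for the first sine mode sin(π(x−x₀)/L) (x₀ the left endpoint), so the inequality holds for all u iff (1−α)(π/L)² ≥ α − c, i.e. α ≤ ((π/L)² + c)/((π/L)² + 1) = (1 + c(L/π)²)/(1 + (L/π)²). With (π/L)² = π^2 and c = 3/5, the largest admissible constant is α = ((π/L)² + c)/((π/L)² + 1).
Simplifying, α = (3/5 + π^2)/(1 + π^2).


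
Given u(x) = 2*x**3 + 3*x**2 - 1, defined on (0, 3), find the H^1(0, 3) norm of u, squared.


||u||_{H^1}^2 = 45813/7

The H^1 norm (squared) on an interval (0, L) is
  ||u||_{H^1}^2 = ∫_0^L u(x)^2 dx + ∫_0^L u'(x)^2 dx.
Compute u'(x) = 6*x**2 + 6*x.
Then u(x)^2 = 4*x**6 + 12*x**5 + 9*x**4 - 4*x**3 - 6*x**2 + 1 and u'(x)^2 = 36*x**4 + 72*x**3 + 36*x**2.
Integrate each monomial from 0 to 3 using ∫_0^3 c·x^n dx = c·3^(n+1)/(n+1):
  ∫_0^3 u(x)^2 dx = ∫_0^3 (4*x^6 + 12*x^5 + 9*x^4 - 4*x^3 - 6*x^2 + 1) dx. Term by term:
    ∫_0^3 4*x^6 dx = 8748/7;  ∫_0^3 12*x^5 dx = 1458;  ∫_0^3 9*x^4 dx = 2187/5;
    ∫_0^3 -4*x^3 dx = -81;  ∫_0^3 -6*x^2 dx = -54;  ∫_0^3 1 dx = 3.
  Sum: 8748/7 + 1458 + 2187/5 − 81 − 54 + 3 = 105459/35.
  ∫_0^3 u'(x)^2 dx = ∫_0^3 (36*x^4 + 72*x^3 + 36*x^2) dx. Term by term:
    ∫_0^3 36*x^4 dx = 8748/5;  ∫_0^3 72*x^3 dx = 1458;  ∫_0^3 36*x^2 dx = 324.
  Sum: 8748/5 + 1458 + 324 = 17658/5.
Adding: ||u||_{H^1}^2 = 105459/35 + 17658/5 = 45813/7.


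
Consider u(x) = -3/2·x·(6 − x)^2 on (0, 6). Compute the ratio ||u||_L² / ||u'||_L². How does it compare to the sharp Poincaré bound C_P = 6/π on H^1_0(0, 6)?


||u||_L² / ||u'||_L² = 3*sqrt(14)/7 < C_P = 6/π.

u(x) = -3/2·x·(6 − x)^2, so u'(x) = 9*(2 - x)*(x/2 - 3).
u(x) = -3/2·x·(6 − x)^2 vanishes at x = 0 and x = 6, so u ∈ H^1_0(0, 6). Differentiate via the product rule and integrate the resulting polynomials term by term.
  ∫_0^6 u² dx = ∫_0^6 (9*x^6/4 - 54*x^5 + 486*x^4 - 1944*x^3 + 2916*x^2) dx. Term by term:
    ∫_0^6 9*x^6/4 dx = 629856/7;  ∫_0^6 -54*x^5 dx = -419904;  ∫_0^6 486*x^4 dx = 3779136/5;
    ∫_0^6 -1944*x^3 dx = -629856;  ∫_0^6 2916*x^2 dx = 209952.
  Sum: 629856/7 − 419904 + 3779136/5 − 629856 + 209952 = 209952/35.
  ∫_0^6 (u')² dx = ∫_0^6 (81*x^4/4 - 324*x^3 + 1782*x^2 - 3888*x + 2916) dx. Term by term:
    ∫_0^6 81*x^4/4 dx = 157464/5;  ∫_0^6 -324*x^3 dx = -104976;  ∫_0^6 1782*x^2 dx = 128304;
    ∫_0^6 -3888*x dx = -69984;  ∫_0^6 2916 dx = 17496.
  Sum: 157464/5 − 104976 + 128304 − 69984 + 17496 = 11664/5.
∫_0^6 u² dx = 209952/35, so ||u||_L² = 324*sqrt(70)/35.
∫_0^6 (u')² dx = 11664/5, so ||u'||_L² = 108*sqrt(5)/5.
Ratio ||u||_L² / ||u'||_L² = 3*sqrt(14)/7.
Sharp Poincaré constant on H^1_0(0, 6) is C_P = L/π = 6/π, achieved by sin(π/6·x).
A polynomial bump cannot attain the sharp Poincaré constant (only the first sine eigenfunction does), so the ratio is strictly less than C_P, consistent with ||u||_L² ≤ C_P ||u'||_L².


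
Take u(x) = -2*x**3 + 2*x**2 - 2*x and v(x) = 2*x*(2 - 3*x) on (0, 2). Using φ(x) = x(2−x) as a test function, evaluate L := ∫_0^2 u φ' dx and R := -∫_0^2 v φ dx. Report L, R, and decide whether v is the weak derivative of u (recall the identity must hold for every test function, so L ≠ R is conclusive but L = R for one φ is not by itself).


LHS = 104/15, RHS = 64/15. No, v is not the weak derivative of u.

u(x) = -2*x**3 + 2*x**2 - 2*x, classical derivative u'(x) = -6*x**2 + 4*x - 2.
φ(x) = x(2−x), so φ'(x) = 2 - 2*x.
Note φ(0) = φ(2) = 0, so the boundary term u·φ vanishes.
LHS = ∫_0^2 u(x) φ'(x) dx = ∫_0^2 (4*x^4 - 8*x^3 + 8*x^2 - 4*x) dx. Term by term:
  ∫_0^2 4*x^4 dx = 128/5;  ∫_0^2 -8*x^3 dx = -32;  ∫_0^2 8*x^2 dx = 64/3;
  ∫_0^2 -4*x dx = -8.
Sum: 128/5 − 32 + 64/3 − 8 = 104/15.
So LHS = 104/15.
∫_0^2 v(x) φ(x) dx = ∫_0^2 (6*x^4 - 16*x^3 + 8*x^2) dx. Term by term:
  ∫_0^2 6*x^4 dx = 192/5;  ∫_0^2 -16*x^3 dx = -64;  ∫_0^2 8*x^2 dx = 64/3.
Sum: 192/5 − 64 + 64/3 = -64/15.
So RHS = -∫_0^2 v(x) φ(x) dx = 64/15.
LHS − RHS = 8/3 ≠ 0, so the identity fails.
(For a valid weak derivative the identity must hold for EVERY test function, in particular this one. The failure shows v is NOT the weak derivative of u.)
Correct weak derivative would be u'(x) = -6*x**2 + 4*x - 2.


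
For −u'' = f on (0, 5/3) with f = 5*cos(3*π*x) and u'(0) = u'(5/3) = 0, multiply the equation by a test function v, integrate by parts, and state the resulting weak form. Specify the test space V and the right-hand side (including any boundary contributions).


V = H^1(0, 5/3) (no boundary constraint on v; u is determined up to an additive constant); weak form: ∫_0^5/3 u'v' dx = ∫_0^5/3 (5*cos(3*π*x)) v dx for all v ∈ V.

Multiply both sides by a test function v and integrate from 0 to 5/3:
  ∫_0^5/3 −u''(x) v(x) dx = ∫_0^5/3 f(x) v(x) dx.
Integrate the LHS by parts once:
  ∫_0^5/3 −u'' v dx = −[u'(x) v(x)]_0^5/3 + ∫_0^5/3 u'(x) v'(x) dx.
Thus ∫_0^5/3 u'(x) v'(x) dx = ∫_0^5/3 f(x) v(x) dx + [u'(x) v(x)]_0^5/3.
Choose V so that boundary terms are either known or forced to vanish.
u has homogeneous Neumann: u'(0) = u'(5/3) = 0. So [u' v]_0^5/3 = 0·v(5/3) − 0·v(0) = 0 for any v; take V = H^1(0, 5/3).
Weak formulation: find u (satisfying any essential BC) such that ∫_0^5/3 u'(x) v'(x) dx = ∫_0^5/3 f v dx for all v ∈ V (homogeneous Neumann, so boundary terms vanish).
Substituting f(x) = 5*cos(3*π*x), the right-hand side is ∫_0^5/3 (5*cos(3*π*x)) v dx.
Compatibility check (pure Neumann): taking v ≡ 1 ∈ V gives 0 = ∫_0^5/3 f dx + (0) − (0), i.e. ∫_0^5/3 f dx must equal u'(0) − u'(5/3) = 0. Indeed ∫_0^5/3 (5*cos(3*π*x)) dx = 0, so the data are compatible. The solution is then unique only up to an additive constant (fix it e.g. by requiring ∫_0^5/3 u dx = 0).


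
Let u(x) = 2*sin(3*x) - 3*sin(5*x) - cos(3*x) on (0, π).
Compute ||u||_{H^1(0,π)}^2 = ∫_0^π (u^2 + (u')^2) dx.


||u||_{H^1(0,π)}^2 = 142*π

u'(x) = 3*sin(3*x) + 6*cos(3*x) - 15*cos(5*x).
Expand u² and (u')² and integrate term by term on (0, π), using: for integers n ≥ 1, ∫_0^π sin²(nx) dx = ∫_0^π cos²(nx) dx = π/2; for n ≠ n', ∫_0^π sin(nx)sin(n'x) dx = ∫_0^π cos(nx)cos(n'x) dx = 0; and by product-to-sum, ∫_0^π sin(nx)cos(n'x) dx = ½∫_0^π [sin((n+n')x) + sin((n−n')x)] dx, which is 0 when n+n' is even and 2n/(n²−n'²) when n+n' is odd (it need not vanish on (0, π)).
  u² squared terms: (-1)²·∫cos(3x)² dx = 1·π/2 = π/2;  (-3)²·∫sin(5x)² dx = 9·π/2 = 9*π/2;  (2)²·∫sin(3x)² dx = 4·π/2 = 2*π.
  u² cross terms: 2·(-1)·(-3)·∫cos(3x)·sin(5x) dx = 6·(0) = 0;  2·(-1)·(2)·∫cos(3x)·sin(3x) dx = -4·(0) = 0;  2·(-3)·(2)·∫sin(5x)·sin(3x) dx = -12·(0) = 0.
  So ∫_0^π u² dx = π/2 + 9*π/2 + 2*π + 0 + 0 + 0 = 7*π.
  (u')² squared terms: (-15)²·∫cos(5x)² dx = 225·π/2 = 225*π/2;  (3)²·∫sin(3x)² dx = 9·π/2 = 9*π/2;  (6)²·∫cos(3x)² dx = 36·π/2 = 18*π.
  (u')² cross terms: 2·(-15)·(3)·∫cos(5x)·sin(3x) dx = -90·(0) = 0;  2·(-15)·(6)·∫cos(5x)·cos(3x) dx = -180·(0) = 0;  2·(3)·(6)·∫sin(3x)·cos(3x) dx = 36·(0) = 0.
  So ∫_0^π (u')² dx = 225*π/2 + 9*π/2 + 18*π + 0 + 0 + 0 = 135*π.
||u||_{H^1}^2 = (7*π) + (135*π) = 142*π.


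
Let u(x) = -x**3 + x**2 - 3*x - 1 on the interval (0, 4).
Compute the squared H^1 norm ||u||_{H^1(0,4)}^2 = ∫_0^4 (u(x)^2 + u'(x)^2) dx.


||u||_{H^1}^2 = 403064/105

The H^1 norm (squared) on an interval (0, L) is
  ||u||_{H^1}^2 = ∫_0^L u(x)^2 dx + ∫_0^L u'(x)^2 dx.
Compute u'(x) = -3*x**2 + 2*x - 3.
Then u(x)^2 = x**6 - 2*x**5 + 7*x**4 - 4*x**3 + 7*x**2 + 6*x + 1 and u'(x)^2 = 9*x**4 - 12*x**3 + 22*x**2 - 12*x + 9.
Integrate each monomial from 0 to 4 using ∫_0^4 c·x^n dx = c·4^(n+1)/(n+1):
  ∫_0^4 u(x)^2 dx = ∫_0^4 (x^6 - 2*x^5 + 7*x^4 - 4*x^3 + 7*x^2 + 6*x + 1) dx. Term by term:
    ∫_0^4 x^6 dx = 16384/7;  ∫_0^4 -2*x^5 dx = -4096/3;  ∫_0^4 7*x^4 dx = 7168/5;
    ∫_0^4 -4*x^3 dx = -256;  ∫_0^4 7*x^2 dx = 448/3;  ∫_0^4 6*x dx = 48;
    ∫_0^4 1 dx = 4.
  Sum: 16384/7 − 4096/3 + 7168/5 − 256 + 448/3 + 48 + 4 = 82396/35.
  ∫_0^4 u'(x)^2 dx = ∫_0^4 (9*x^4 - 12*x^3 + 22*x^2 - 12*x + 9) dx. Term by term:
    ∫_0^4 9*x^4 dx = 9216/5;  ∫_0^4 -12*x^3 dx = -768;  ∫_0^4 22*x^2 dx = 1408/3;
    ∫_0^4 -12*x dx = -96;  ∫_0^4 9 dx = 36.
  Sum: 9216/5 − 768 + 1408/3 − 96 + 36 = 22268/15.
Adding: ||u||_{H^1}^2 = 82396/35 + 22268/15 = 403064/105.


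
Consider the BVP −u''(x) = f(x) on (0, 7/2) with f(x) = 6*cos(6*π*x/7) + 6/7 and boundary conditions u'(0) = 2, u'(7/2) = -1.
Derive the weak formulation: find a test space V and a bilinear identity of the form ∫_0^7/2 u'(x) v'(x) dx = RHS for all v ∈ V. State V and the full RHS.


V = H^1(0, 7/2) (v unrestricted at boundary; u is determined up to an additive constant); weak form: ∫_0^7/2 u'v' dx = ∫_0^7/2 (6*cos(6*π*x/7) + 6/7) v dx − v(7/2) − 2·v(0) for all v ∈ V.

Multiply both sides by a test function v and integrate from 0 to 7/2:
  ∫_0^7/2 −u''(x) v(x) dx = ∫_0^7/2 f(x) v(x) dx.
Integrate the LHS by parts once:
  ∫_0^7/2 −u'' v dx = −[u'(x) v(x)]_0^7/2 + ∫_0^7/2 u'(x) v'(x) dx.
Thus ∫_0^7/2 u'(x) v'(x) dx = ∫_0^7/2 f(x) v(x) dx + [u'(x) v(x)]_0^7/2.
Choose V so that boundary terms are either known or forced to vanish.
u has inhomogeneous Neumann u'(0) = 2, u'(7/2) = -1. [u' v]_0^7/2 = (-1)·v(7/2) − (2)·v(0) = − v(7/2) − 2·v(0). Take V = H^1(0, 7/2); boundary term becomes part of RHS.
Weak formulation: find u (satisfying any essential BC) such that ∫_0^7/2 u'(x) v'(x) dx = ∫_0^7/2 f v dx − v(7/2) − 2·v(0) for all v ∈ V (Neumann data are natural BCs: they enter the RHS as boundary terms).
Substituting f(x) = 6*cos(6*π*x/7) + 6/7, the right-hand side is ∫_0^7/2 (6*cos(6*π*x/7) + 6/7) v dx − v(7/2) − 2·v(0).
Compatibility check (pure Neumann): taking v ≡ 1 ∈ V gives 0 = ∫_0^7/2 f dx + (-1) − (2), i.e. ∫_0^7/2 f dx must equal u'(0) − u'(7/2) = 3. Indeed ∫_0^7/2 (6*cos(6*π*x/7) + 6/7) dx = 3, so the data are compatible. The solution is then unique only up to an additive constant (fix it e.g. by requiring ∫_0^7/2 u dx = 0).


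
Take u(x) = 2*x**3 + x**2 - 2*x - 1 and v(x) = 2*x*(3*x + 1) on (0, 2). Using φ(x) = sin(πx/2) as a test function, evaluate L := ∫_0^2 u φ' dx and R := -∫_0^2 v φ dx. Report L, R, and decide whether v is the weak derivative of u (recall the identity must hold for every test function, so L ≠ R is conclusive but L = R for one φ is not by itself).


LHS = -48/π + 192/π^3, RHS = -56/π + 192/π^3. No, v is not the weak derivative of u.

u(x) = 2*x**3 + x**2 - 2*x - 1, classical derivative u'(x) = 6*x**2 + 2*x - 2.
φ(x) = sin(πx/2), so φ'(x) = π*cos(π*x/2)/2.
Note φ(0) = φ(2) = 0, so the boundary term u·φ vanishes.
LHS = ∫_0^2 u(x) φ'(x) dx = ∫_0^2 (π*x^3*cos(π*x/2) + π*x^2*cos(π*x/2)/2 - π*x*cos(π*x/2) - π*cos(π*x/2)/2) dx. Term by term:
  ∫_0^2 -π*cos(π*x/2)/2 dx = 0;  ∫_0^2 π*x^3*cos(π*x/2) dx = -48/π + 192/π^3;  ∫_0^2 π*x^2*cos(π*x/2)/2 dx = -8/π;
  ∫_0^2 -π*x*cos(π*x/2) dx = 8/π.
Sum: 0 + -48/π + 192/π^3 − 8/π + 8/π = -48/π + 192/π^3.
So LHS = -48/π + 192/π^3.
∫_0^2 v(x) φ(x) dx = ∫_0^2 (6*x^2*sin(π*x/2) + 2*x*sin(π*x/2)) dx. Term by term:
  ∫_0^2 2*x*sin(π*x/2) dx = 8/π;  ∫_0^2 6*x^2*sin(π*x/2) dx = -192/π^3 + 48/π.
Sum: 8/π + -192/π^3 + 48/π = -192/π^3 + 56/π.
So RHS = -∫_0^2 v(x) φ(x) dx = -56/π + 192/π^3.
LHS − RHS = 8/π ≠ 0, so the identity fails.
(For a valid weak derivative the identity must hold for EVERY test function, in particular this one. The failure shows v is NOT the weak derivative of u.)
Correct weak derivative would be u'(x) = 6*x**2 + 2*x - 2.


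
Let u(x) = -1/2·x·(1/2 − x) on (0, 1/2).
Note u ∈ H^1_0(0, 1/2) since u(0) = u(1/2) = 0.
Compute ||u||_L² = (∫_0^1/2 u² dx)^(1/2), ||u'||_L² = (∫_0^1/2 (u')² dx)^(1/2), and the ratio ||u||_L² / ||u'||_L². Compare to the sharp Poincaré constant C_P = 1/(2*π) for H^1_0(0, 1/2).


||u||_L² / ||u'||_L² = sqrt(10)/20 < C_P = 1/(2*π).

u(x) = -1/2·x·(1/2 − x), so u'(x) = x - 1/4.
u(x) = -1/2·x·(1/2 − x) vanishes at x = 0 and x = 1/2, so u ∈ H^1_0(0, 1/2). Differentiate via the product rule and integrate the resulting polynomials term by term.
  ∫_0^1/2 u² dx = ∫_0^1/2 (x^4/4 - x^3/4 + x^2/16) dx. Term by term:
    ∫_0^1/2 x^4/4 dx = 1/640;  ∫_0^1/2 -x^3/4 dx = -1/256;  ∫_0^1/2 x^2/16 dx = 1/384.
  Sum: 1/640 − 1/256 + 1/384 = 1/3840.
  ∫_0^1/2 (u')² dx = ∫_0^1/2 (x^2 - x/2 + 1/16) dx. Term by term:
    ∫_0^1/2 x^2 dx = 1/24;  ∫_0^1/2 -x/2 dx = -1/16;  ∫_0^1/2 1/16 dx = 1/32.
  Sum: 1/24 − 1/16 + 1/32 = 1/96.
∫_0^1/2 u² dx = 1/3840, so ||u||_L² = sqrt(15)/240.
∫_0^1/2 (u')² dx = 1/96, so ||u'||_L² = sqrt(6)/24.
Ratio ||u||_L² / ||u'||_L² = sqrt(10)/20.
Sharp Poincaré constant on H^1_0(0, 1/2) is C_P = L/π = 1/(2*π), achieved by sin(2*π·x).
A polynomial bump cannot attain the sharp Poincaré constant (only the first sine eigenfunction does), so the ratio is strictly less than C_P, consistent with ||u||_L² ≤ C_P ||u'||_L².


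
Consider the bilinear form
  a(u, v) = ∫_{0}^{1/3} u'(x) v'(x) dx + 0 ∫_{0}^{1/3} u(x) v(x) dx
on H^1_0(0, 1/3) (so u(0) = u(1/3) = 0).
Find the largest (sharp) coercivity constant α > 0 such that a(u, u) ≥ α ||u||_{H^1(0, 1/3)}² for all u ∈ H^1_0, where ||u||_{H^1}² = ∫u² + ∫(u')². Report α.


α = 9*π^2/(1 + 9*π^2)

Coercivity of a(·,·) on H^1_0(0, 1/3) means a(u, u) ≥ α ||u||_{H^1}² for every u ∈ H^1_0.
The interval has length L = 1/3, and Poincaré/coercivity depend only on L. Here a(u, u) = ∫(u')² + (0)·∫u².
Here c = 0, so a(u,u) = ∫(u')² alone. The condition a(u,u) ≥ α||u||_{H^1}² reads (1−α)∫(u')² ≥ (α−c)∫u². Any admissible α is ≤ 1 (rapidly oscillating u have ∫u²/∫(u')² → 0), and α = 1 would force 0 ≥ (1−c)∫u², impossible since c < 1; so 1−α > 0. By the sharp Poincaré inequality on H^1_0 of an interval of length L, ∫(u')² ≥ (π/L)²∫u² with equality for the first sine mode sin(π(x−x₀)/L) (x₀ the left endpoint), so the inequality holds for all u iff (1−α)(π/L)² ≥ α − c, i.e. α ≤ ((π/L)² + c)/((π/L)² + 1) = (1 + c(L/π)²)/(1 + (L/π)²). (Direct route, valid since c ≤ 0: Poincaré gives c∫u² ≥ c(L/π)²∫(u')², so a(u,u) ≥ (1 + c(L/π)²)∫(u')², while ||u||_{H^1}² ≤ (1 + (L/π)²)∫(u')²; dividing yields the same α.) With (π/L)² = 9*π^2 and c = 0, the largest admissible constant is α = ((π/L)² + c)/((π/L)² + 1).
Simplifying, α = 9*π^2/(1 + 9*π^2).


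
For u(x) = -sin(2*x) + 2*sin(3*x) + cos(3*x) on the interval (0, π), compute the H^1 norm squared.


||u||_{H^1(0,π)}^2 = 16 + 55*π/2

u'(x) = -3*sin(3*x) - 2*cos(2*x) + 6*cos(3*x).
Expand u² and (u')² and integrate term by term on (0, π), using: for integers n ≥ 1, ∫_0^π sin²(nx) dx = ∫_0^π cos²(nx) dx = π/2; for n ≠ n', ∫_0^π sin(nx)sin(n'x) dx = ∫_0^π cos(nx)cos(n'x) dx = 0; and by product-to-sum, ∫_0^π sin(nx)cos(n'x) dx = ½∫_0^π [sin((n+n')x) + sin((n−n')x)] dx, which is 0 when n+n' is even and 2n/(n²−n'²) when n+n' is odd (it need not vanish on (0, π)).
  u² squared terms: (-1)²·∫sin(2x)² dx = 1·π/2 = π/2;  (2)²·∫sin(3x)² dx = 4·π/2 = 2*π;  (1)²·∫cos(3x)² dx = 1·π/2 = π/2.
  u² cross terms: 2·(-1)·(2)·∫sin(2x)·sin(3x) dx = -4·(0) = 0;  2·(-1)·(1)·∫sin(2x)·cos(3x) dx = -2·(-4/5) = 8/5;  2·(2)·(1)·∫sin(3x)·cos(3x) dx = 4·(0) = 0.
  So ∫_0^π u² dx = π/2 + 2*π + π/2 + 0 + 8/5 + 0 = 8/5 + 3*π.
  (u')² squared terms: (-3)²·∫sin(3x)² dx = 9·π/2 = 9*π/2;  (-2)²·∫cos(2x)² dx = 4·π/2 = 2*π;  (6)²·∫cos(3x)² dx = 36·π/2 = 18*π.
  (u')² cross terms: 2·(-3)·(-2)·∫sin(3x)·cos(2x) dx = 12·(6/5) = 72/5;  2·(-3)·(6)·∫sin(3x)·cos(3x) dx = -36·(0) = 0;  2·(-2)·(6)·∫cos(2x)·cos(3x) dx = -24·(0) = 0.
  So ∫_0^π (u')² dx = 9*π/2 + 2*π + 18*π + 72/5 + 0 + 0 = 72/5 + 49*π/2.
||u||_{H^1}^2 = (8/5 + 3*π) + (72/5 + 49*π/2) = 16 + 55*π/2.
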